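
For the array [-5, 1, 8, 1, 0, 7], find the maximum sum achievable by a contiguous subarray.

Using Kadane's algorithm on [-5, 1, 8, 1, 0, 7]:

Scanning through the array:
Position 1 (value 1): max_ending_here = 1, max_so_far = 1
Position 2 (value 8): max_ending_here = 9, max_so_far = 9
Position 3 (value 1): max_ending_here = 10, max_so_far = 10
Position 4 (value 0): max_ending_here = 10, max_so_far = 10
Position 5 (value 7): max_ending_here = 17, max_so_far = 17

Maximum subarray: [1, 8, 1, 0, 7]
Maximum sum: 17

The maximum subarray is [1, 8, 1, 0, 7] with sum 17. This subarray runs from index 1 to index 5.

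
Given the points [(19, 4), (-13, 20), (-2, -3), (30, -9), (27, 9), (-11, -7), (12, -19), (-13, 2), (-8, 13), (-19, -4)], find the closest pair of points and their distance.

Computing all pairwise distances among 10 points:

d((19, 4), (-13, 20)) = 35.7771
d((19, 4), (-2, -3)) = 22.1359
d((19, 4), (30, -9)) = 17.0294
d((19, 4), (27, 9)) = 9.434
d((19, 4), (-11, -7)) = 31.9531
d((19, 4), (12, -19)) = 24.0416
d((19, 4), (-13, 2)) = 32.0624
d((19, 4), (-8, 13)) = 28.4605
d((19, 4), (-19, -4)) = 38.833
d((-13, 20), (-2, -3)) = 25.4951
d((-13, 20), (30, -9)) = 51.8652
d((-13, 20), (27, 9)) = 41.4849
d((-13, 20), (-11, -7)) = 27.074
d((-13, 20), (12, -19)) = 46.3249
d((-13, 20), (-13, 2)) = 18.0
d((-13, 20), (-8, 13)) = 8.6023
d((-13, 20), (-19, -4)) = 24.7386
d((-2, -3), (30, -9)) = 32.5576
d((-2, -3), (27, 9)) = 31.3847
d((-2, -3), (-11, -7)) = 9.8489
d((-2, -3), (12, -19)) = 21.2603
d((-2, -3), (-13, 2)) = 12.083
d((-2, -3), (-8, 13)) = 17.088
d((-2, -3), (-19, -4)) = 17.0294
d((30, -9), (27, 9)) = 18.2483
d((30, -9), (-11, -7)) = 41.0488
d((30, -9), (12, -19)) = 20.5913
d((30, -9), (-13, 2)) = 44.3847
d((30, -9), (-8, 13)) = 43.909
d((30, -9), (-19, -4)) = 49.2544
d((27, 9), (-11, -7)) = 41.2311
d((27, 9), (12, -19)) = 31.7648
d((27, 9), (-13, 2)) = 40.6079
d((27, 9), (-8, 13)) = 35.2278
d((27, 9), (-19, -4)) = 47.8017
d((-11, -7), (12, -19)) = 25.9422
d((-11, -7), (-13, 2)) = 9.2195
d((-11, -7), (-8, 13)) = 20.2237
d((-11, -7), (-19, -4)) = 8.544
d((12, -19), (-13, 2)) = 32.6497
d((12, -19), (-8, 13)) = 37.7359
d((12, -19), (-19, -4)) = 34.4384
d((-13, 2), (-8, 13)) = 12.083
d((-13, 2), (-19, -4)) = 8.4853 <-- minimum
d((-8, 13), (-19, -4)) = 20.2485

Closest pair: (-13, 2) and (-19, -4) with distance 8.4853

The closest pair is (-13, 2) and (-19, -4) with Euclidean distance 8.4853. For 10 points, brute-force pairwise comparison is shown above. For large n, the divide-and-conquer algorithm (sort by x, recurse on halves, check the dividing strip) achieves O(n log n).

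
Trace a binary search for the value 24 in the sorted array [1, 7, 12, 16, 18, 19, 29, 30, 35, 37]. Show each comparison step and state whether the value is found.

Binary search for 24 in [1, 7, 12, 16, 18, 19, 29, 30, 35, 37]:

lo=0, hi=9, mid=4, arr[mid]=18 -> 18 < 24, search right half
lo=5, hi=9, mid=7, arr[mid]=30 -> 30 > 24, search left half
lo=5, hi=6, mid=5, arr[mid]=19 -> 19 < 24, search right half
lo=6, hi=6, mid=6, arr[mid]=29 -> 29 > 24, search left half
lo=6 > hi=5, target 24 not found

Binary search determines that 24 is not in the array after 4 comparisons. The search space was exhausted without finding the target.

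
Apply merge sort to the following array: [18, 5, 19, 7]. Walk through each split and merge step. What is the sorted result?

Merge sort trace:

Split: [18, 5, 19, 7] -> [18, 5] and [19, 7]
  Split: [18, 5] -> [18] and [5]
  Merge: [18] + [5] -> [5, 18]
  Split: [19, 7] -> [19] and [7]
  Merge: [19] + [7] -> [7, 19]
Merge: [5, 18] + [7, 19] -> [5, 7, 18, 19]

Final sorted array: [5, 7, 18, 19]

The merge sort proceeds by recursively splitting the array and merging sorted halves.
After all merges, the sorted array is [5, 7, 18, 19].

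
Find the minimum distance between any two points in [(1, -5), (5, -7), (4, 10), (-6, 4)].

Computing all pairwise distances among 4 points:

d((1, -5), (5, -7)) = 4.4721 <-- minimum
d((1, -5), (4, 10)) = 15.2971
d((1, -5), (-6, 4)) = 11.4018
d((5, -7), (4, 10)) = 17.0294
d((5, -7), (-6, 4)) = 15.5563
d((4, 10), (-6, 4)) = 11.6619

Closest pair: (1, -5) and (5, -7) with distance 4.4721

The closest pair is (1, -5) and (5, -7) with Euclidean distance 4.4721. For 4 points, brute-force pairwise comparison is shown above. For large n, the divide-and-conquer algorithm (sort by x, recurse on halves, check the dividing strip) achieves O(n log n).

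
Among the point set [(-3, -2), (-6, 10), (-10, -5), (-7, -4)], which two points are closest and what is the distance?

Computing all pairwise distances among 4 points:

d((-3, -2), (-6, 10)) = 12.3693
d((-3, -2), (-10, -5)) = 7.6158
d((-3, -2), (-7, -4)) = 4.4721
d((-6, 10), (-10, -5)) = 15.5242
d((-6, 10), (-7, -4)) = 14.0357
d((-10, -5), (-7, -4)) = 3.1623 <-- minimum

Closest pair: (-10, -5) and (-7, -4) with distance 3.1623

The closest pair is (-10, -5) and (-7, -4) with Euclidean distance 3.1623. For 4 points, brute-force pairwise comparison is shown above. For large n, the divide-and-conquer algorithm (sort by x, recurse on halves, check the dividing strip) achieves O(n log n).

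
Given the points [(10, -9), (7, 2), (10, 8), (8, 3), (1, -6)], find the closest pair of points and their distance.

Computing all pairwise distances among 5 points:

d((10, -9), (7, 2)) = 11.4018
d((10, -9), (10, 8)) = 17.0
d((10, -9), (8, 3)) = 12.1655
d((10, -9), (1, -6)) = 9.4868
d((7, 2), (10, 8)) = 6.7082
d((7, 2), (8, 3)) = 1.4142 <-- minimum
d((7, 2), (1, -6)) = 10.0
d((10, 8), (8, 3)) = 5.3852
d((10, 8), (1, -6)) = 16.6433
d((8, 3), (1, -6)) = 11.4018

Closest pair: (7, 2) and (8, 3) with distance 1.4142

The closest pair is (7, 2) and (8, 3) with Euclidean distance 1.4142. For 5 points, brute-force pairwise comparison is shown above. For large n, the divide-and-conquer algorithm (sort by x, recurse on halves, check the dividing strip) achieves O(n log n).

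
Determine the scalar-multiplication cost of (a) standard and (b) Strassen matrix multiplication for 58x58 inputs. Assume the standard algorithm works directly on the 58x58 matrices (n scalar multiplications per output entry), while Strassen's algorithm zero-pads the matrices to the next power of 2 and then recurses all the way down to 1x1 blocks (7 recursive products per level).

Matrix multiplication for 58x58 matrices:

Strassen's algorithm requires power-of-2 dimensions. Pad 58x58 to 64x64 (next power of 2).

Standard algorithm: 58^3 = 195112 multiplications
Strassen's algorithm: 7^(log2(64)) = 7^6 = 117649 multiplications
Savings: 195112 - 117649 = 77463 multiplications

Standard: 195112 multiplications (58^3). Strassen: 117649 multiplications (7^6, after padding to 64x64). Strassen reduces 8 recursive multiplications to 7 at each level.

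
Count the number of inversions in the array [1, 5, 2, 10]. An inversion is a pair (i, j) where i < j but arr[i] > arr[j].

Finding inversions in [1, 5, 2, 10]:

(1, 2): arr[1]=5 > arr[2]=2

Total inversions: 1

The array has 1 inversion(s): (1,2). Each pair (i,j) satisfies i < j and arr[i] > arr[j].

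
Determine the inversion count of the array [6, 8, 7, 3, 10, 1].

Finding inversions in [6, 8, 7, 3, 10, 1]:

(0, 3): arr[0]=6 > arr[3]=3
(0, 5): arr[0]=6 > arr[5]=1
(1, 2): arr[1]=8 > arr[2]=7
(1, 3): arr[1]=8 > arr[3]=3
(1, 5): arr[1]=8 > arr[5]=1
(2, 3): arr[2]=7 > arr[3]=3
(2, 5): arr[2]=7 > arr[5]=1
(3, 5): arr[3]=3 > arr[5]=1
(4, 5): arr[4]=10 > arr[5]=1

Total inversions: 9

The array has 9 inversion(s): (0,3), (0,5), (1,2), (1,3), (1,5), (2,3), (2,5), (3,5), (4,5). Each pair (i,j) satisfies i < j and arr[i] > arr[j].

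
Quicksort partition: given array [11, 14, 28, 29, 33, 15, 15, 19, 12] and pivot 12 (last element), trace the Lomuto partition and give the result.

Lomuto partition with pivot = 12:

Initial array: [11, 14, 28, 29, 33, 15, 15, 19, 12]

arr[0]=11 <= 12: swap with position 0, array becomes [11, 14, 28, 29, 33, 15, 15, 19, 12]
arr[1]=14 > 12: no swap
arr[2]=28 > 12: no swap
arr[3]=29 > 12: no swap
arr[4]=33 > 12: no swap
arr[5]=15 > 12: no swap
arr[6]=15 > 12: no swap
arr[7]=19 > 12: no swap

Place pivot at position 1: [11, 12, 28, 29, 33, 15, 15, 19, 14]
Pivot position: 1

After partitioning with pivot 12, the array becomes [11, 12, 28, 29, 33, 15, 15, 19, 14]. The pivot is placed at index 1. All elements to the left of the pivot are <= 12, and all elements to the right are > 12.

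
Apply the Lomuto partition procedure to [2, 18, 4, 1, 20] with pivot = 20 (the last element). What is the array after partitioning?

Lomuto partition with pivot = 20:

Initial array: [2, 18, 4, 1, 20]

arr[0]=2 <= 20: swap with position 0, array becomes [2, 18, 4, 1, 20]
arr[1]=18 <= 20: swap with position 1, array becomes [2, 18, 4, 1, 20]
arr[2]=4 <= 20: swap with position 2, array becomes [2, 18, 4, 1, 20]
arr[3]=1 <= 20: swap with position 3, array becomes [2, 18, 4, 1, 20]

Place pivot at position 4: [2, 18, 4, 1, 20]
Pivot position: 4

After partitioning with pivot 20, the array becomes [2, 18, 4, 1, 20]. The pivot is placed at index 4. All elements to the left of the pivot are <= 20, and all elements to the right are > 20.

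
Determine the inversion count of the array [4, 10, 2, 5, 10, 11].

Finding inversions in [4, 10, 2, 5, 10, 11]:

(0, 2): arr[0]=4 > arr[2]=2
(1, 2): arr[1]=10 > arr[2]=2
(1, 3): arr[1]=10 > arr[3]=5

Total inversions: 3

The array has 3 inversion(s): (0,2), (1,2), (1,3). Each pair (i,j) satisfies i < j and arr[i] > arr[j].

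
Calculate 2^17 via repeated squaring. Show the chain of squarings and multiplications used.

Computing 2^17 by squaring (build up from 2^1; each line after the first costs one multiplication):

2^1 = 2
2^2 = (2^1)^2 = 2^2 = 4
2^4 = (2^2)^2 = 4^2 = 16
2^8 = (2^4)^2 = 16^2 = 256
2^16 = (2^8)^2 = 256^2 = 65536
2^17 = 2 * 2^16 = 2 * 65536 = 131072

Result: 131072
Multiplications needed: 5 (5 lines after 2^1)

2^17 = 131072. Using exponentiation by squaring, this requires 5 multiplications. The key idea: if the exponent is even, square the half-power; if odd, multiply by the base once.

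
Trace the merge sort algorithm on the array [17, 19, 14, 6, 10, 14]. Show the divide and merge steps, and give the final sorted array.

Merge sort trace:

Split: [17, 19, 14, 6, 10, 14] -> [17, 19, 14] and [6, 10, 14]
  Split: [17, 19, 14] -> [17] and [19, 14]
    Split: [19, 14] -> [19] and [14]
    Merge: [19] + [14] -> [14, 19]
  Merge: [17] + [14, 19] -> [14, 17, 19]
  Split: [6, 10, 14] -> [6] and [10, 14]
    Split: [10, 14] -> [10] and [14]
    Merge: [10] + [14] -> [10, 14]
  Merge: [6] + [10, 14] -> [6, 10, 14]
Merge: [14, 17, 19] + [6, 10, 14] -> [6, 10, 14, 14, 17, 19]

Final sorted array: [6, 10, 14, 14, 17, 19]

The merge sort proceeds by recursively splitting the array and merging sorted halves.
After all merges, the sorted array is [6, 10, 14, 14, 17, 19].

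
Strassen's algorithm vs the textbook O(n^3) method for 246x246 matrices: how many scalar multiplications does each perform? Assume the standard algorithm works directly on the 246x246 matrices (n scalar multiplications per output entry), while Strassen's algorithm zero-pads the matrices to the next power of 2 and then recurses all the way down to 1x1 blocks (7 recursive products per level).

Matrix multiplication for 246x246 matrices:

Strassen's algorithm requires power-of-2 dimensions. Pad 246x246 to 256x256 (next power of 2).

Standard algorithm: 246^3 = 14886936 multiplications
Strassen's algorithm: 7^(log2(256)) = 7^8 = 5764801 multiplications
Savings: 14886936 - 5764801 = 9122135 multiplications

Standard: 14886936 multiplications (246^3). Strassen: 5764801 multiplications (7^8, after padding to 256x256). Strassen reduces 8 recursive multiplications to 7 at each level.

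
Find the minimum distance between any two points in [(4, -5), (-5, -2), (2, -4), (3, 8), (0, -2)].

Computing all pairwise distances among 5 points:

d((4, -5), (-5, -2)) = 9.4868
d((4, -5), (2, -4)) = 2.2361 <-- minimum
d((4, -5), (3, 8)) = 13.0384
d((4, -5), (0, -2)) = 5.0
d((-5, -2), (2, -4)) = 7.2801
d((-5, -2), (3, 8)) = 12.8062
d((-5, -2), (0, -2)) = 5.0
d((2, -4), (3, 8)) = 12.0416
d((2, -4), (0, -2)) = 2.8284
d((3, 8), (0, -2)) = 10.4403

Closest pair: (4, -5) and (2, -4) with distance 2.2361

The closest pair is (4, -5) and (2, -4) with Euclidean distance 2.2361. For 5 points, brute-force pairwise comparison is shown above. For large n, the divide-and-conquer algorithm (sort by x, recurse on halves, check the dividing strip) achieves O(n log n).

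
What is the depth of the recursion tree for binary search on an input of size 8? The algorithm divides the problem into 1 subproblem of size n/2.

For divide and conquer with division factor 2:

Problem sizes at each level:
Level 0: 8
Level 1: 4
Level 2: 2
Level 3: 1

The root is level 0 and the size-1 base case is level 3 (the tree spans levels 0 through 3, i.e. 4 levels counting the root), so the depth is the number of divisions: log_2(8) = 3

The recursion tree depth is log_2(8) = 3. At each level, the problem size is divided by 2, so it takes 3 divisions to reduce to a base case of size 1. The algorithm makes 1 recursive call at each level.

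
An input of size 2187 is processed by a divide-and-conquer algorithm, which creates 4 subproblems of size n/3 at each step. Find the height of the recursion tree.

For divide and conquer with division factor 3:

Problem sizes at each level:
Level 0: 2187
Level 1: 729
Level 2: 243
Level 3: 81
Level 4: 27
Level 5: 9
Level 6: 3
Level 7: 1

The root is level 0 and the size-1 base case is level 7 (the tree spans levels 0 through 7, i.e. 8 levels counting the root), so the depth is the number of divisions: log_3(2187) = 7

The recursion tree depth is log_3(2187) = 7. At each level, the problem size is divided by 3, so it takes 7 divisions to reduce to a base case of size 1. The algorithm makes 4 recursive calls at each level.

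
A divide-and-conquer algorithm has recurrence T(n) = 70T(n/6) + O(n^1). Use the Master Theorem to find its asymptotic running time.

Master Theorem for T(n) = 70T(n/6) + O(n^1):

a = 70, b = 6, c = 1
log_b(a) = log_6(70) = 2.3711

Case 1: c = 1 < log_6(70) = 2.3711
T(n) = O(n^(log_6 70))

For T(n) = 70T(n/6) + O(n^1): log_6(70) = 2.3711. This is Case 1 of the Master Theorem (c < log_b(a), work dominated by leaves), giving O(n^(log_6 70)).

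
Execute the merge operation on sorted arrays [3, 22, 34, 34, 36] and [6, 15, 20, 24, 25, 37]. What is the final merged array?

Merging process:

Compare 3 vs 6: take 3 from left. Merged: [3]
Compare 22 vs 6: take 6 from right. Merged: [3, 6]
Compare 22 vs 15: take 15 from right. Merged: [3, 6, 15]
Compare 22 vs 20: take 20 from right. Merged: [3, 6, 15, 20]
Compare 22 vs 24: take 22 from left. Merged: [3, 6, 15, 20, 22]
Compare 34 vs 24: take 24 from right. Merged: [3, 6, 15, 20, 22, 24]
Compare 34 vs 25: take 25 from right. Merged: [3, 6, 15, 20, 22, 24, 25]
Compare 34 vs 37: take 34 from left. Merged: [3, 6, 15, 20, 22, 24, 25, 34]
Compare 34 vs 37: take 34 from left. Merged: [3, 6, 15, 20, 22, 24, 25, 34, 34]
Compare 36 vs 37: take 36 from left. Merged: [3, 6, 15, 20, 22, 24, 25, 34, 34, 36]
Append remaining from right: [37]. Merged: [3, 6, 15, 20, 22, 24, 25, 34, 34, 36, 37]

Final merged array: [3, 6, 15, 20, 22, 24, 25, 34, 34, 36, 37]
Total comparisons: 10

The merged array is [3, 6, 15, 20, 22, 24, 25, 34, 34, 36, 37], requiring 10 comparisons. The merge step runs in O(n) time where n is the total number of elements.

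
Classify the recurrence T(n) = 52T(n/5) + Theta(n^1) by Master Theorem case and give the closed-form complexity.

Master Theorem for T(n) = 52T(n/5) + O(n^1):

a = 52, b = 5, c = 1
log_b(a) = log_5(52) = 2.4550

Case 1: c = 1 < log_5(52) = 2.4550
T(n) = O(n^(log_5 52))

For T(n) = 52T(n/5) + O(n^1): log_5(52) = 2.4550. This is Case 1 of the Master Theorem (c < log_b(a), work dominated by leaves), giving O(n^(log_5 52)).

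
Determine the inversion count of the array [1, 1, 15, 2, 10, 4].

Finding inversions in [1, 1, 15, 2, 10, 4]:

(2, 3): arr[2]=15 > arr[3]=2
(2, 4): arr[2]=15 > arr[4]=10
(2, 5): arr[2]=15 > arr[5]=4
(4, 5): arr[4]=10 > arr[5]=4

Total inversions: 4

The array has 4 inversion(s): (2,3), (2,4), (2,5), (4,5). Each pair (i,j) satisfies i < j and arr[i] > arr[j].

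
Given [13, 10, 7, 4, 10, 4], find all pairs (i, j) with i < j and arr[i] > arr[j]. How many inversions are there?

Finding inversions in [13, 10, 7, 4, 10, 4]:

(0, 1): arr[0]=13 > arr[1]=10
(0, 2): arr[0]=13 > arr[2]=7
(0, 3): arr[0]=13 > arr[3]=4
(0, 4): arr[0]=13 > arr[4]=10
(0, 5): arr[0]=13 > arr[5]=4
(1, 2): arr[1]=10 > arr[2]=7
(1, 3): arr[1]=10 > arr[3]=4
(1, 5): arr[1]=10 > arr[5]=4
(2, 3): arr[2]=7 > arr[3]=4
(2, 5): arr[2]=7 > arr[5]=4
(4, 5): arr[4]=10 > arr[5]=4

Total inversions: 11

The array has 11 inversion(s): (0,1), (0,2), (0,3), (0,4), (0,5), (1,2), (1,3), (1,5), (2,3), (2,5), (4,5). Each pair (i,j) satisfies i < j and arr[i] > arr[j].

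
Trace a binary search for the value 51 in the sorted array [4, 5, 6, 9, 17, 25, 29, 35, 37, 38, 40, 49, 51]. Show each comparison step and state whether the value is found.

Binary search for 51 in [4, 5, 6, 9, 17, 25, 29, 35, 37, 38, 40, 49, 51]:

lo=0, hi=12, mid=6, arr[mid]=29 -> 29 < 51, search right half
lo=7, hi=12, mid=9, arr[mid]=38 -> 38 < 51, search right half
lo=10, hi=12, mid=11, arr[mid]=49 -> 49 < 51, search right half
lo=12, hi=12, mid=12, arr[mid]=51 -> Found target at index 12!

Binary search finds 51 at index 12 after 4 comparisons. The search repeatedly halves the search space by comparing with the middle element.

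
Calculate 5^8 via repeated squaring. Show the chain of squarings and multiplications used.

Computing 5^8 by squaring (build up from 5^1; each line after the first costs one multiplication):

5^1 = 5
5^2 = (5^1)^2 = 5^2 = 25
5^4 = (5^2)^2 = 25^2 = 625
5^8 = (5^4)^2 = 625^2 = 390625

Result: 390625
Multiplications needed: 3 (3 lines after 5^1)

5^8 = 390625. Using exponentiation by squaring, this requires 3 multiplications. The key idea: if the exponent is even, square the half-power; if odd, multiply by the base once.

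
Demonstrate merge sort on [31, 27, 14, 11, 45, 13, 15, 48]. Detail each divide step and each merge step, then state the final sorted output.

Merge sort trace:

Split: [31, 27, 14, 11, 45, 13, 15, 48] -> [31, 27, 14, 11] and [45, 13, 15, 48]
  Split: [31, 27, 14, 11] -> [31, 27] and [14, 11]
    Split: [31, 27] -> [31] and [27]
    Merge: [31] + [27] -> [27, 31]
    Split: [14, 11] -> [14] and [11]
    Merge: [14] + [11] -> [11, 14]
  Merge: [27, 31] + [11, 14] -> [11, 14, 27, 31]
  Split: [45, 13, 15, 48] -> [45, 13] and [15, 48]
    Split: [45, 13] -> [45] and [13]
    Merge: [45] + [13] -> [13, 45]
    Split: [15, 48] -> [15] and [48]
    Merge: [15] + [48] -> [15, 48]
  Merge: [13, 45] + [15, 48] -> [13, 15, 45, 48]
Merge: [11, 14, 27, 31] + [13, 15, 45, 48] -> [11, 13, 14, 15, 27, 31, 45, 48]

Final sorted array: [11, 13, 14, 15, 27, 31, 45, 48]

The merge sort proceeds by recursively splitting the array and merging sorted halves.
After all merges, the sorted array is [11, 13, 14, 15, 27, 31, 45, 48].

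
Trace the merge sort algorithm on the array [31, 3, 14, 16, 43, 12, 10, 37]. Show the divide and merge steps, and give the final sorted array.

Merge sort trace:

Split: [31, 3, 14, 16, 43, 12, 10, 37] -> [31, 3, 14, 16] and [43, 12, 10, 37]
  Split: [31, 3, 14, 16] -> [31, 3] and [14, 16]
    Split: [31, 3] -> [31] and [3]
    Merge: [31] + [3] -> [3, 31]
    Split: [14, 16] -> [14] and [16]
    Merge: [14] + [16] -> [14, 16]
  Merge: [3, 31] + [14, 16] -> [3, 14, 16, 31]
  Split: [43, 12, 10, 37] -> [43, 12] and [10, 37]
    Split: [43, 12] -> [43] and [12]
    Merge: [43] + [12] -> [12, 43]
    Split: [10, 37] -> [10] and [37]
    Merge: [10] + [37] -> [10, 37]
  Merge: [12, 43] + [10, 37] -> [10, 12, 37, 43]
Merge: [3, 14, 16, 31] + [10, 12, 37, 43] -> [3, 10, 12, 14, 16, 31, 37, 43]

Final sorted array: [3, 10, 12, 14, 16, 31, 37, 43]

The merge sort proceeds by recursively splitting the array and merging sorted halves.
After all merges, the sorted array is [3, 10, 12, 14, 16, 31, 37, 43].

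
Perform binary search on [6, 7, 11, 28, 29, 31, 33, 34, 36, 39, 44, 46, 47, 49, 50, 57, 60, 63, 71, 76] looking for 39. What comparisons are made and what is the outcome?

Binary search for 39 in [6, 7, 11, 28, 29, 31, 33, 34, 36, 39, 44, 46, 47, 49, 50, 57, 60, 63, 71, 76]:

lo=0, hi=19, mid=9, arr[mid]=39 -> Found target at index 9!

Binary search finds 39 at index 9 after 1 comparisons. The search repeatedly halves the search space by comparing with the middle element.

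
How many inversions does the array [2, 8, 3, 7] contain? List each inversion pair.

Finding inversions in [2, 8, 3, 7]:

(1, 2): arr[1]=8 > arr[2]=3
(1, 3): arr[1]=8 > arr[3]=7

Total inversions: 2

The array has 2 inversion(s): (1,2), (1,3). Each pair (i,j) satisfies i < j and arr[i] > arr[j].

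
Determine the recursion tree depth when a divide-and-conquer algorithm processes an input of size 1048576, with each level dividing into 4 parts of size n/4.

For divide and conquer with division factor 4:

Problem sizes at each level:
Level 0: 1048576
Level 1: 262144
Level 2: 65536
Level 3: 16384
Level 4: 4096
Level 5: 1024
Level 6: 256
Level 7: 64
Level 8: 16
Level 9: 4
Level 10: 1

The root is level 0 and the size-1 base case is level 10 (the tree spans levels 0 through 10, i.e. 11 levels counting the root), so the depth is the number of divisions: log_4(1048576) = 10

The recursion tree depth is log_4(1048576) = 10. At each level, the problem size is divided by 4, so it takes 10 divisions to reduce to a base case of size 1. The algorithm makes 4 recursive calls at each level.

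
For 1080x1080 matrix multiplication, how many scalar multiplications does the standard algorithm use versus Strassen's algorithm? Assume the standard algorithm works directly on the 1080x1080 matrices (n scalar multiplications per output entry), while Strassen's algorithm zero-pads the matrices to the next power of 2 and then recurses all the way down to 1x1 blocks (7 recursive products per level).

Matrix multiplication for 1080x1080 matrices:

Strassen's algorithm requires power-of-2 dimensions. Pad 1080x1080 to 2048x2048 (next power of 2).

Standard algorithm: 1080^3 = 1259712000 multiplications
Strassen's algorithm: 7^(log2(2048)) = 7^11 = 1977326743 multiplications
Difference: 1259712000 - 1977326743 = -717614743 (Strassen uses MORE here due to padding overhead — for small or just-over-power-of-2 n, padding can outweigh the per-level savings)

Standard: 1259712000 multiplications (1080^3). Strassen: 1977326743 multiplications (7^11, after padding to 2048x2048). Strassen reduces 8 recursive multiplications to 7 at each level.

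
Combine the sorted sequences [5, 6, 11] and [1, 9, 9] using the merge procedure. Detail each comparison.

Merging process:

Compare 5 vs 1: take 1 from right. Merged: [1]
Compare 5 vs 9: take 5 from left. Merged: [1, 5]
Compare 6 vs 9: take 6 from left. Merged: [1, 5, 6]
Compare 11 vs 9: take 9 from right. Merged: [1, 5, 6, 9]
Compare 11 vs 9: take 9 from right. Merged: [1, 5, 6, 9, 9]
Append remaining from left: [11]. Merged: [1, 5, 6, 9, 9, 11]

Final merged array: [1, 5, 6, 9, 9, 11]
Total comparisons: 5

The merged array is [1, 5, 6, 9, 9, 11], requiring 5 comparisons. The merge step runs in O(n) time where n is the total number of elements.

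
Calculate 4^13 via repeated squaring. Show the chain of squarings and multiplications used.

Computing 4^13 by squaring (build up from 4^1; each line after the first costs one multiplication):

4^1 = 4
4^2 = (4^1)^2 = 4^2 = 16
4^3 = 4 * 4^2 = 4 * 16 = 64
4^6 = (4^3)^2 = 64^2 = 4096
4^12 = (4^6)^2 = 4096^2 = 16777216
4^13 = 4 * 4^12 = 4 * 16777216 = 67108864

Result: 67108864
Multiplications needed: 5 (5 lines after 4^1)

4^13 = 67108864. Using exponentiation by squaring, this requires 5 multiplications. The key idea: if the exponent is even, square the half-power; if odd, multiply by the base once.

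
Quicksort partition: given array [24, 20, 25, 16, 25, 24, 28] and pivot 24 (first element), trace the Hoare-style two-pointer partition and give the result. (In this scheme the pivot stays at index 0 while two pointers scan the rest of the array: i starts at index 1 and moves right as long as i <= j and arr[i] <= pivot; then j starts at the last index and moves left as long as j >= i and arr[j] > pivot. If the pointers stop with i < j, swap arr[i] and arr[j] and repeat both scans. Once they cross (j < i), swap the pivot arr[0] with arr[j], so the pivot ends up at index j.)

Hoare-style two-pointer partition with pivot = 24:

Initial array: [24, 20, 25, 16, 25, 24, 28]

Pointers start at i = 1, j = 6.
i stops at index 2 (arr[2]=25 > 24), j stops at index 5 (arr[5]=24 <= 24): swap arr[2] and arr[5], array becomes [24, 20, 24, 16, 25, 25, 28]
i ends at 4, j ends at 3: the pointers have crossed (j < i), so scanning stops.

Swap pivot arr[0] with arr[3] to place pivot at position 3: [16, 20, 24, 24, 25, 25, 28]
Pivot position: 3

After partitioning with pivot 24, the array becomes [16, 20, 24, 24, 25, 25, 28]. The pivot is placed at index 3. All elements to the left of the pivot are <= 24, and all elements to the right are > 24.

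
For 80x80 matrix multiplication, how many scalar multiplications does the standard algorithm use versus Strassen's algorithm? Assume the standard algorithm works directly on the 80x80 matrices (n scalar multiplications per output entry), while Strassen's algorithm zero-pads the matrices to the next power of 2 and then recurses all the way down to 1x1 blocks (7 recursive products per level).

Matrix multiplication for 80x80 matrices:

Strassen's algorithm requires power-of-2 dimensions. Pad 80x80 to 128x128 (next power of 2).

Standard algorithm: 80^3 = 512000 multiplications
Strassen's algorithm: 7^(log2(128)) = 7^7 = 823543 multiplications
Difference: 512000 - 823543 = -311543 (Strassen uses MORE here due to padding overhead — for small or just-over-power-of-2 n, padding can outweigh the per-level savings)

Standard: 512000 multiplications (80^3). Strassen: 823543 multiplications (7^7, after padding to 128x128). Strassen reduces 8 recursive multiplications to 7 at each level.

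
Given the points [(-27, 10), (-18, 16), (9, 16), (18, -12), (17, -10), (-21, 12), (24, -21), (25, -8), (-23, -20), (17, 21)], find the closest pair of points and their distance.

Computing all pairwise distances among 10 points:

d((-27, 10), (-18, 16)) = 10.8167
d((-27, 10), (9, 16)) = 36.4966
d((-27, 10), (18, -12)) = 50.0899
d((-27, 10), (17, -10)) = 48.3322
d((-27, 10), (-21, 12)) = 6.3246
d((-27, 10), (24, -21)) = 59.6825
d((-27, 10), (25, -8)) = 55.0273
d((-27, 10), (-23, -20)) = 30.2655
d((-27, 10), (17, 21)) = 45.3542
d((-18, 16), (9, 16)) = 27.0
d((-18, 16), (18, -12)) = 45.607
d((-18, 16), (17, -10)) = 43.6005
d((-18, 16), (-21, 12)) = 5.0
d((-18, 16), (24, -21)) = 55.9732
d((-18, 16), (25, -8)) = 49.2443
d((-18, 16), (-23, -20)) = 36.3456
d((-18, 16), (17, 21)) = 35.3553
d((9, 16), (18, -12)) = 29.4109
d((9, 16), (17, -10)) = 27.2029
d((9, 16), (-21, 12)) = 30.2655
d((9, 16), (24, -21)) = 39.9249
d((9, 16), (25, -8)) = 28.8444
d((9, 16), (-23, -20)) = 48.1664
d((9, 16), (17, 21)) = 9.434
d((18, -12), (17, -10)) = 2.2361 <-- minimum
d((18, -12), (-21, 12)) = 45.793
d((18, -12), (24, -21)) = 10.8167
d((18, -12), (25, -8)) = 8.0623
d((18, -12), (-23, -20)) = 41.7732
d((18, -12), (17, 21)) = 33.0151
d((17, -10), (-21, 12)) = 43.909
d((17, -10), (24, -21)) = 13.0384
d((17, -10), (25, -8)) = 8.2462
d((17, -10), (-23, -20)) = 41.2311
d((17, -10), (17, 21)) = 31.0
d((-21, 12), (24, -21)) = 55.8032
d((-21, 12), (25, -8)) = 50.1597
d((-21, 12), (-23, -20)) = 32.0624
d((-21, 12), (17, 21)) = 39.0512
d((24, -21), (25, -8)) = 13.0384
d((24, -21), (-23, -20)) = 47.0106
d((24, -21), (17, 21)) = 42.5793
d((25, -8), (-23, -20)) = 49.4773
d((25, -8), (17, 21)) = 30.0832
d((-23, -20), (17, 21)) = 57.28

Closest pair: (18, -12) and (17, -10) with distance 2.2361

The closest pair is (18, -12) and (17, -10) with Euclidean distance 2.2361. For 10 points, brute-force pairwise comparison is shown above. For large n, the divide-and-conquer algorithm (sort by x, recurse on halves, check the dividing strip) achieves O(n log n).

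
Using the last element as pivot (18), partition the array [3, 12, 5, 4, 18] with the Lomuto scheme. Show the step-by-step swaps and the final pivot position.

Lomuto partition with pivot = 18:

Initial array: [3, 12, 5, 4, 18]

arr[0]=3 <= 18: swap with position 0, array becomes [3, 12, 5, 4, 18]
arr[1]=12 <= 18: swap with position 1, array becomes [3, 12, 5, 4, 18]
arr[2]=5 <= 18: swap with position 2, array becomes [3, 12, 5, 4, 18]
arr[3]=4 <= 18: swap with position 3, array becomes [3, 12, 5, 4, 18]

Place pivot at position 4: [3, 12, 5, 4, 18]
Pivot position: 4

After partitioning with pivot 18, the array becomes [3, 12, 5, 4, 18]. The pivot is placed at index 4. All elements to the left of the pivot are <= 18, and all elements to the right are > 18.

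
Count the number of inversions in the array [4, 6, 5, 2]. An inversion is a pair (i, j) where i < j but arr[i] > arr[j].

Finding inversions in [4, 6, 5, 2]:

(0, 3): arr[0]=4 > arr[3]=2
(1, 2): arr[1]=6 > arr[2]=5
(1, 3): arr[1]=6 > arr[3]=2
(2, 3): arr[2]=5 > arr[3]=2

Total inversions: 4

The array has 4 inversion(s): (0,3), (1,2), (1,3), (2,3). Each pair (i,j) satisfies i < j and arr[i] > arr[j].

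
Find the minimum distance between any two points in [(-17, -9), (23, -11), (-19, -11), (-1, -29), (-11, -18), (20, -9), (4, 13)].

Computing all pairwise distances among 7 points:

d((-17, -9), (23, -11)) = 40.05
d((-17, -9), (-19, -11)) = 2.8284 <-- minimum
d((-17, -9), (-1, -29)) = 25.6125
d((-17, -9), (-11, -18)) = 10.8167
d((-17, -9), (20, -9)) = 37.0
d((-17, -9), (4, 13)) = 30.4138
d((23, -11), (-19, -11)) = 42.0
d((23, -11), (-1, -29)) = 30.0
d((23, -11), (-11, -18)) = 34.7131
d((23, -11), (20, -9)) = 3.6056
d((23, -11), (4, 13)) = 30.6105
d((-19, -11), (-1, -29)) = 25.4558
d((-19, -11), (-11, -18)) = 10.6301
d((-19, -11), (20, -9)) = 39.0512
d((-19, -11), (4, 13)) = 33.2415
d((-1, -29), (-11, -18)) = 14.8661
d((-1, -29), (20, -9)) = 29.0
d((-1, -29), (4, 13)) = 42.2966
d((-11, -18), (20, -9)) = 32.28
d((-11, -18), (4, 13)) = 34.4384
d((20, -9), (4, 13)) = 27.2029

Closest pair: (-17, -9) and (-19, -11) with distance 2.8284

The closest pair is (-17, -9) and (-19, -11) with Euclidean distance 2.8284. For 7 points, brute-force pairwise comparison is shown above. For large n, the divide-and-conquer algorithm (sort by x, recurse on halves, check the dividing strip) achieves O(n log n).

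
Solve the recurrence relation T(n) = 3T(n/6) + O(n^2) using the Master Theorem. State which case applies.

Master Theorem for T(n) = 3T(n/6) + O(n^2):

a = 3, b = 6, c = 2
log_b(a) = log_6(3) = 0.6131

Case 3: c = 2 > log_6(3) = 0.6131
T(n) = O(n^2) = O(n^2)

For T(n) = 3T(n/6) + O(n^2): log_6(3) = 0.6131. This is Case 3 of the Master Theorem (c > log_b(a), work dominated by root), giving O(n^2).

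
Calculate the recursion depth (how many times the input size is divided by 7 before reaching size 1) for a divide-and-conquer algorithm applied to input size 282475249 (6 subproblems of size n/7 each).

For divide and conquer with division factor 7:

Problem sizes at each level:
Level 0: 282475249
Level 1: 40353607
Level 2: 5764801
Level 3: 823543
Level 4: 117649
Level 5: 16807
Level 6: 2401
Level 7: 343
Level 8: 49
Level 9: 7
Level 10: 1

The root is level 0 and the size-1 base case is level 10 (the tree spans levels 0 through 10, i.e. 11 levels counting the root), so the depth is the number of divisions: log_7(282475249) = 10

The recursion tree depth is log_7(282475249) = 10. At each level, the problem size is divided by 7, so it takes 10 divisions to reduce to a base case of size 1. The algorithm makes 6 recursive calls at each level.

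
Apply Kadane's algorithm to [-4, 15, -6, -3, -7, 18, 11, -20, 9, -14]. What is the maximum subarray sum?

Using Kadane's algorithm on [-4, 15, -6, -3, -7, 18, 11, -20, 9, -14]:

Scanning through the array:
Position 1 (value 15): max_ending_here = 15, max_so_far = 15
Position 2 (value -6): max_ending_here = 9, max_so_far = 15
Position 3 (value -3): max_ending_here = 6, max_so_far = 15
Position 4 (value -7): max_ending_here = -1, max_so_far = 15
Position 5 (value 18): max_ending_here = 18, max_so_far = 18
Position 6 (value 11): max_ending_here = 29, max_so_far = 29
Position 7 (value -20): max_ending_here = 9, max_so_far = 29
Position 8 (value 9): max_ending_here = 18, max_so_far = 29
Position 9 (value -14): max_ending_here = 4, max_so_far = 29

Maximum subarray: [18, 11]
Maximum sum: 29

The maximum subarray is [18, 11] with sum 29. This subarray runs from index 5 to index 6.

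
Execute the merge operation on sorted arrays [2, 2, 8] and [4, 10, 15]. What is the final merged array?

Merging process:

Compare 2 vs 4: take 2 from left. Merged: [2]
Compare 2 vs 4: take 2 from left. Merged: [2, 2]
Compare 8 vs 4: take 4 from right. Merged: [2, 2, 4]
Compare 8 vs 10: take 8 from left. Merged: [2, 2, 4, 8]
Append remaining from right: [10, 15]. Merged: [2, 2, 4, 8, 10, 15]

Final merged array: [2, 2, 4, 8, 10, 15]
Total comparisons: 4

The merged array is [2, 2, 4, 8, 10, 15], requiring 4 comparisons. The merge step runs in O(n) time where n is the total number of elements.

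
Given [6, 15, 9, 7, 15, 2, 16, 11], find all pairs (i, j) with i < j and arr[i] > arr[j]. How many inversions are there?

Finding inversions in [6, 15, 9, 7, 15, 2, 16, 11]:

(0, 5): arr[0]=6 > arr[5]=2
(1, 2): arr[1]=15 > arr[2]=9
(1, 3): arr[1]=15 > arr[3]=7
(1, 5): arr[1]=15 > arr[5]=2
(1, 7): arr[1]=15 > arr[7]=11
(2, 3): arr[2]=9 > arr[3]=7
(2, 5): arr[2]=9 > arr[5]=2
(3, 5): arr[3]=7 > arr[5]=2
(4, 5): arr[4]=15 > arr[5]=2
(4, 7): arr[4]=15 > arr[7]=11
(6, 7): arr[6]=16 > arr[7]=11

Total inversions: 11

The array has 11 inversion(s): (0,5), (1,2), (1,3), (1,5), (1,7), (2,3), (2,5), (3,5), (4,5), (4,7), (6,7). Each pair (i,j) satisfies i < j and arr[i] > arr[j].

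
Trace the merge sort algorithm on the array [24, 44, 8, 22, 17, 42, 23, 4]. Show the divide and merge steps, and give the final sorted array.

Merge sort trace:

Split: [24, 44, 8, 22, 17, 42, 23, 4] -> [24, 44, 8, 22] and [17, 42, 23, 4]
  Split: [24, 44, 8, 22] -> [24, 44] and [8, 22]
    Split: [24, 44] -> [24] and [44]
    Merge: [24] + [44] -> [24, 44]
    Split: [8, 22] -> [8] and [22]
    Merge: [8] + [22] -> [8, 22]
  Merge: [24, 44] + [8, 22] -> [8, 22, 24, 44]
  Split: [17, 42, 23, 4] -> [17, 42] and [23, 4]
    Split: [17, 42] -> [17] and [42]
    Merge: [17] + [42] -> [17, 42]
    Split: [23, 4] -> [23] and [4]
    Merge: [23] + [4] -> [4, 23]
  Merge: [17, 42] + [4, 23] -> [4, 17, 23, 42]
Merge: [8, 22, 24, 44] + [4, 17, 23, 42] -> [4, 8, 17, 22, 23, 24, 42, 44]

Final sorted array: [4, 8, 17, 22, 23, 24, 42, 44]

The merge sort proceeds by recursively splitting the array and merging sorted halves.
After all merges, the sorted array is [4, 8, 17, 22, 23, 24, 42, 44].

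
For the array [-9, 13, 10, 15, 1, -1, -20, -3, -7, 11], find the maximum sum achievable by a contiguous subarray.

Using Kadane's algorithm on [-9, 13, 10, 15, 1, -1, -20, -3, -7, 11]:

Scanning through the array:
Position 1 (value 13): max_ending_here = 13, max_so_far = 13
Position 2 (value 10): max_ending_here = 23, max_so_far = 23
Position 3 (value 15): max_ending_here = 38, max_so_far = 38
Position 4 (value 1): max_ending_here = 39, max_so_far = 39
Position 5 (value -1): max_ending_here = 38, max_so_far = 39
Position 6 (value -20): max_ending_here = 18, max_so_far = 39
Position 7 (value -3): max_ending_here = 15, max_so_far = 39
Position 8 (value -7): max_ending_here = 8, max_so_far = 39
Position 9 (value 11): max_ending_here = 19, max_so_far = 39

Maximum subarray: [13, 10, 15, 1]
Maximum sum: 39

The maximum subarray is [13, 10, 15, 1] with sum 39. This subarray runs from index 1 to index 4.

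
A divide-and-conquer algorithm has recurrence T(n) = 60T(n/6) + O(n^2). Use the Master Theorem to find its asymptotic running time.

Master Theorem for T(n) = 60T(n/6) + O(n^2):

a = 60, b = 6, c = 2
log_b(a) = log_6(60) = 2.2851

Case 1: c = 2 < log_6(60) = 2.2851
T(n) = O(n^(log_6 60))

For T(n) = 60T(n/6) + O(n^2): log_6(60) = 2.2851. This is Case 1 of the Master Theorem (c < log_b(a), work dominated by leaves), giving O(n^(log_6 60)).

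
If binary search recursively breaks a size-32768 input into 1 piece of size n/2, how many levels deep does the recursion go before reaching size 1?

For divide and conquer with division factor 2:

Problem sizes at each level:
Level 0: 32768
Level 1: 16384
Level 2: 8192
Level 3: 4096
Level 4: 2048
Level 5: 1024
Level 6: 512
Level 7: 256
Level 8: 128
Level 9: 64
Level 10: 32
Level 11: 16
Level 12: 8
Level 13: 4
Level 14: 2
Level 15: 1

The root is level 0 and the size-1 base case is level 15 (the tree spans levels 0 through 15, i.e. 16 levels counting the root), so the depth is the number of divisions: log_2(32768) = 15

The recursion tree depth is log_2(32768) = 15. At each level, the problem size is divided by 2, so it takes 15 divisions to reduce to a base case of size 1. The algorithm makes 1 recursive call at each level.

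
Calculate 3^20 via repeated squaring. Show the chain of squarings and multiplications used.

Computing 3^20 by squaring (build up from 3^1; each line after the first costs one multiplication):

3^1 = 3
3^2 = (3^1)^2 = 3^2 = 9
3^4 = (3^2)^2 = 9^2 = 81
3^5 = 3 * 3^4 = 3 * 81 = 243
3^10 = (3^5)^2 = 243^2 = 59049
3^20 = (3^10)^2 = 59049^2 = 3486784401

Result: 3486784401
Multiplications needed: 5 (5 lines after 3^1)

3^20 = 3486784401. Using exponentiation by squaring, this requires 5 multiplications. The key idea: if the exponent is even, square the half-power; if odd, multiply by the base once.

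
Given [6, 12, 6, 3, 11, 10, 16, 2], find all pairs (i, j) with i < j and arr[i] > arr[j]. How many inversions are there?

Finding inversions in [6, 12, 6, 3, 11, 10, 16, 2]:

(0, 3): arr[0]=6 > arr[3]=3
(0, 7): arr[0]=6 > arr[7]=2
(1, 2): arr[1]=12 > arr[2]=6
(1, 3): arr[1]=12 > arr[3]=3
(1, 4): arr[1]=12 > arr[4]=11
(1, 5): arr[1]=12 > arr[5]=10
(1, 7): arr[1]=12 > arr[7]=2
(2, 3): arr[2]=6 > arr[3]=3
(2, 7): arr[2]=6 > arr[7]=2
(3, 7): arr[3]=3 > arr[7]=2
(4, 5): arr[4]=11 > arr[5]=10
(4, 7): arr[4]=11 > arr[7]=2
(5, 7): arr[5]=10 > arr[7]=2
(6, 7): arr[6]=16 > arr[7]=2

Total inversions: 14

The array has 14 inversion(s): (0,3), (0,7), (1,2), (1,3), (1,4), (1,5), (1,7), (2,3), (2,7), (3,7), (4,5), (4,7), (5,7), (6,7). Each pair (i,j) satisfies i < j and arr[i] > arr[j].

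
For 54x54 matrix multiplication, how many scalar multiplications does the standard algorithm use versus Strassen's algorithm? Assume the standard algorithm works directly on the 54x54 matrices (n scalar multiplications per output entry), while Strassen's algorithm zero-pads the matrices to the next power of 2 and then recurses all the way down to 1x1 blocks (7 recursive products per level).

Matrix multiplication for 54x54 matrices:

Strassen's algorithm requires power-of-2 dimensions. Pad 54x54 to 64x64 (next power of 2).

Standard algorithm: 54^3 = 157464 multiplications
Strassen's algorithm: 7^(log2(64)) = 7^6 = 117649 multiplications
Savings: 157464 - 117649 = 39815 multiplications

Standard: 157464 multiplications (54^3). Strassen: 117649 multiplications (7^6, after padding to 64x64). Strassen reduces 8 recursive multiplications to 7 at each level.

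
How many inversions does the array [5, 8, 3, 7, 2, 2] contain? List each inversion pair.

Finding inversions in [5, 8, 3, 7, 2, 2]:

(0, 2): arr[0]=5 > arr[2]=3
(0, 4): arr[0]=5 > arr[4]=2
(0, 5): arr[0]=5 > arr[5]=2
(1, 2): arr[1]=8 > arr[2]=3
(1, 3): arr[1]=8 > arr[3]=7
(1, 4): arr[1]=8 > arr[4]=2
(1, 5): arr[1]=8 > arr[5]=2
(2, 4): arr[2]=3 > arr[4]=2
(2, 5): arr[2]=3 > arr[5]=2
(3, 4): arr[3]=7 > arr[4]=2
(3, 5): arr[3]=7 > arr[5]=2

Total inversions: 11

The array has 11 inversion(s): (0,2), (0,4), (0,5), (1,2), (1,3), (1,4), (1,5), (2,4), (2,5), (3,4), (3,5). Each pair (i,j) satisfies i < j and arr[i] > arr[j].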